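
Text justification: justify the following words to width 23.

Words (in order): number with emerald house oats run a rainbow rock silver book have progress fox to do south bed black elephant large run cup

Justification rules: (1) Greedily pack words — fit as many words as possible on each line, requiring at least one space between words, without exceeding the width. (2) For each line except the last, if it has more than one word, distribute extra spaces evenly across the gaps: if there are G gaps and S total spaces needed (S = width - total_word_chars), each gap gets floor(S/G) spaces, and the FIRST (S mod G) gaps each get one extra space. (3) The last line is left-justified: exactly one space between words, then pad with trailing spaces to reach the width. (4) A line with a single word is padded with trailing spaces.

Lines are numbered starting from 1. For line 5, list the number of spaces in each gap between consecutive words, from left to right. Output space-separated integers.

Line 1: ['number', 'with', 'emerald'] (min_width=19, slack=4)
Line 2: ['house', 'oats', 'run', 'a'] (min_width=16, slack=7)
Line 3: ['rainbow', 'rock', 'silver'] (min_width=19, slack=4)
Line 4: ['book', 'have', 'progress', 'fox'] (min_width=22, slack=1)
Line 5: ['to', 'do', 'south', 'bed', 'black'] (min_width=21, slack=2)
Line 6: ['elephant', 'large', 'run', 'cup'] (min_width=22, slack=1)

Answer: 2 2 1 1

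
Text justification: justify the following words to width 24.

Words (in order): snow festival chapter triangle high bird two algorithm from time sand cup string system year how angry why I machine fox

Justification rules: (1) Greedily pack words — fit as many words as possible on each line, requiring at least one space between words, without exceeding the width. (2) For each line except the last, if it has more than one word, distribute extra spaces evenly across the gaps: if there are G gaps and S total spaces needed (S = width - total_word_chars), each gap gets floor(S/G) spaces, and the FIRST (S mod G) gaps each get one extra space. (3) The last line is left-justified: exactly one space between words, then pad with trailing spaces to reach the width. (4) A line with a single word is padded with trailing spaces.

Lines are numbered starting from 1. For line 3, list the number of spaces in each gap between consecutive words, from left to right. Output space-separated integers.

Line 1: ['snow', 'festival', 'chapter'] (min_width=21, slack=3)
Line 2: ['triangle', 'high', 'bird', 'two'] (min_width=22, slack=2)
Line 3: ['algorithm', 'from', 'time', 'sand'] (min_width=24, slack=0)
Line 4: ['cup', 'string', 'system', 'year'] (min_width=22, slack=2)
Line 5: ['how', 'angry', 'why', 'I', 'machine'] (min_width=23, slack=1)
Line 6: ['fox'] (min_width=3, slack=21)

Answer: 1 1 1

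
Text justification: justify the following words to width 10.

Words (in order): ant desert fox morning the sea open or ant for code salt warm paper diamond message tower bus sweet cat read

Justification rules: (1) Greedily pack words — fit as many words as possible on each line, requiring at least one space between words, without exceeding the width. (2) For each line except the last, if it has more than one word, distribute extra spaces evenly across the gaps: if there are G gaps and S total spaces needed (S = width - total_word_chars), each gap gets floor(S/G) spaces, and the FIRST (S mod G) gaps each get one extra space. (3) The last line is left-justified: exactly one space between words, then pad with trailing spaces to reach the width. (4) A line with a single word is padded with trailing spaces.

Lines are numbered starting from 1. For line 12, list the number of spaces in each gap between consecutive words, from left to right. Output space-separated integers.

Line 1: ['ant', 'desert'] (min_width=10, slack=0)
Line 2: ['fox'] (min_width=3, slack=7)
Line 3: ['morning'] (min_width=7, slack=3)
Line 4: ['the', 'sea'] (min_width=7, slack=3)
Line 5: ['open', 'or'] (min_width=7, slack=3)
Line 6: ['ant', 'for'] (min_width=7, slack=3)
Line 7: ['code', 'salt'] (min_width=9, slack=1)
Line 8: ['warm', 'paper'] (min_width=10, slack=0)
Line 9: ['diamond'] (min_width=7, slack=3)
Line 10: ['message'] (min_width=7, slack=3)
Line 11: ['tower', 'bus'] (min_width=9, slack=1)
Line 12: ['sweet', 'cat'] (min_width=9, slack=1)
Line 13: ['read'] (min_width=4, slack=6)

Answer: 2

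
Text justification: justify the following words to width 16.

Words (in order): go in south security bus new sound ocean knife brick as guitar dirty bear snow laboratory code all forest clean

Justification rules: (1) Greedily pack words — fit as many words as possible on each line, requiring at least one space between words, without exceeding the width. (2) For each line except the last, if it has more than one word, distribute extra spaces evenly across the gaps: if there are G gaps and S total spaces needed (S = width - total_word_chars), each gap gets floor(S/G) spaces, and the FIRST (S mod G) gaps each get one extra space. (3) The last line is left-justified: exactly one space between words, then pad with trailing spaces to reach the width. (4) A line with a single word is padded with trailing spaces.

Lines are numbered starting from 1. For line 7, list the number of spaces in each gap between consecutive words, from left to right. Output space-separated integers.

Answer: 2

Derivation:
Line 1: ['go', 'in', 'south'] (min_width=11, slack=5)
Line 2: ['security', 'bus', 'new'] (min_width=16, slack=0)
Line 3: ['sound', 'ocean'] (min_width=11, slack=5)
Line 4: ['knife', 'brick', 'as'] (min_width=14, slack=2)
Line 5: ['guitar', 'dirty'] (min_width=12, slack=4)
Line 6: ['bear', 'snow'] (min_width=9, slack=7)
Line 7: ['laboratory', 'code'] (min_width=15, slack=1)
Line 8: ['all', 'forest', 'clean'] (min_width=16, slack=0)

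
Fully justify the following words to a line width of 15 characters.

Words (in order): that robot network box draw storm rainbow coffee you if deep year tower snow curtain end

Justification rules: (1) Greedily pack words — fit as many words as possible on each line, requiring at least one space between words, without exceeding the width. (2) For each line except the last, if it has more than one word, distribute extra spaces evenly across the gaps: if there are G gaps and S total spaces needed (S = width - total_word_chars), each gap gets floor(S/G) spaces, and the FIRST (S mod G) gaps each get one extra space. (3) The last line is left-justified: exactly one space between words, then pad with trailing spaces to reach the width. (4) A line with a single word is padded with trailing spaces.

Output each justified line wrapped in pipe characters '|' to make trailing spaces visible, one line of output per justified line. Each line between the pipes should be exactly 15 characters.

Line 1: ['that', 'robot'] (min_width=10, slack=5)
Line 2: ['network', 'box'] (min_width=11, slack=4)
Line 3: ['draw', 'storm'] (min_width=10, slack=5)
Line 4: ['rainbow', 'coffee'] (min_width=14, slack=1)
Line 5: ['you', 'if', 'deep'] (min_width=11, slack=4)
Line 6: ['year', 'tower', 'snow'] (min_width=15, slack=0)
Line 7: ['curtain', 'end'] (min_width=11, slack=4)

Answer: |that      robot|
|network     box|
|draw      storm|
|rainbow  coffee|
|you   if   deep|
|year tower snow|
|curtain end    |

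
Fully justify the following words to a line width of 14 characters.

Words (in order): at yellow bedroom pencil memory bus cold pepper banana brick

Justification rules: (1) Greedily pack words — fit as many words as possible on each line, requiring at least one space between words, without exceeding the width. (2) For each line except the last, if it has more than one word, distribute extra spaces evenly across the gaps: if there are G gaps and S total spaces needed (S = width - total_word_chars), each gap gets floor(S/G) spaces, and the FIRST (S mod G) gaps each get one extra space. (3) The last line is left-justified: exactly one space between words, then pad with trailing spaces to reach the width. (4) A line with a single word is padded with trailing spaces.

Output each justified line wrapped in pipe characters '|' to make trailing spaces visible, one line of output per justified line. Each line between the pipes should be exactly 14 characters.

Answer: |at      yellow|
|bedroom pencil|
|memory     bus|
|cold    pepper|
|banana brick  |

Derivation:
Line 1: ['at', 'yellow'] (min_width=9, slack=5)
Line 2: ['bedroom', 'pencil'] (min_width=14, slack=0)
Line 3: ['memory', 'bus'] (min_width=10, slack=4)
Line 4: ['cold', 'pepper'] (min_width=11, slack=3)
Line 5: ['banana', 'brick'] (min_width=12, slack=2)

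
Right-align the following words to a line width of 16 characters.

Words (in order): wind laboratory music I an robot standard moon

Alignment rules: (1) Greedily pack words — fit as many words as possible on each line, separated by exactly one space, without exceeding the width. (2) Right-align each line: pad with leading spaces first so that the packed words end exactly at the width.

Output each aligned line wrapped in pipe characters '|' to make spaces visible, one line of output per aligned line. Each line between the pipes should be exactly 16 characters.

Line 1: ['wind', 'laboratory'] (min_width=15, slack=1)
Line 2: ['music', 'I', 'an', 'robot'] (min_width=16, slack=0)
Line 3: ['standard', 'moon'] (min_width=13, slack=3)

Answer: | wind laboratory|
|music I an robot|
|   standard moon|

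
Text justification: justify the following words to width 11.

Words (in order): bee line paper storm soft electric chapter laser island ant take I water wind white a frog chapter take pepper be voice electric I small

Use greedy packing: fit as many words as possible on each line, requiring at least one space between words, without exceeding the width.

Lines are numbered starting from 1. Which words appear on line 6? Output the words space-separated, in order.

Line 1: ['bee', 'line'] (min_width=8, slack=3)
Line 2: ['paper', 'storm'] (min_width=11, slack=0)
Line 3: ['soft'] (min_width=4, slack=7)
Line 4: ['electric'] (min_width=8, slack=3)
Line 5: ['chapter'] (min_width=7, slack=4)
Line 6: ['laser'] (min_width=5, slack=6)
Line 7: ['island', 'ant'] (min_width=10, slack=1)
Line 8: ['take', 'I'] (min_width=6, slack=5)
Line 9: ['water', 'wind'] (min_width=10, slack=1)
Line 10: ['white', 'a'] (min_width=7, slack=4)
Line 11: ['frog'] (min_width=4, slack=7)
Line 12: ['chapter'] (min_width=7, slack=4)
Line 13: ['take', 'pepper'] (min_width=11, slack=0)
Line 14: ['be', 'voice'] (min_width=8, slack=3)
Line 15: ['electric', 'I'] (min_width=10, slack=1)
Line 16: ['small'] (min_width=5, slack=6)

Answer: laser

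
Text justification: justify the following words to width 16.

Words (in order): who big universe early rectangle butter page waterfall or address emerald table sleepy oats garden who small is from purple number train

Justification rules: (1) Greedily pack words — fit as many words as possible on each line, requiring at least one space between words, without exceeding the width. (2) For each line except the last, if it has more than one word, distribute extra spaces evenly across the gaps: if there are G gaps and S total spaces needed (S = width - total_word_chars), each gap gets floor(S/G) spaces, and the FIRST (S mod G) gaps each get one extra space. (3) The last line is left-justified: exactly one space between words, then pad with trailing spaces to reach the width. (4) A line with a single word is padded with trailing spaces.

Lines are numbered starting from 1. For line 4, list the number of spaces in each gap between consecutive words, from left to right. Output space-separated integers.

Line 1: ['who', 'big', 'universe'] (min_width=16, slack=0)
Line 2: ['early', 'rectangle'] (min_width=15, slack=1)
Line 3: ['butter', 'page'] (min_width=11, slack=5)
Line 4: ['waterfall', 'or'] (min_width=12, slack=4)
Line 5: ['address', 'emerald'] (min_width=15, slack=1)
Line 6: ['table', 'sleepy'] (min_width=12, slack=4)
Line 7: ['oats', 'garden', 'who'] (min_width=15, slack=1)
Line 8: ['small', 'is', 'from'] (min_width=13, slack=3)
Line 9: ['purple', 'number'] (min_width=13, slack=3)
Line 10: ['train'] (min_width=5, slack=11)

Answer: 5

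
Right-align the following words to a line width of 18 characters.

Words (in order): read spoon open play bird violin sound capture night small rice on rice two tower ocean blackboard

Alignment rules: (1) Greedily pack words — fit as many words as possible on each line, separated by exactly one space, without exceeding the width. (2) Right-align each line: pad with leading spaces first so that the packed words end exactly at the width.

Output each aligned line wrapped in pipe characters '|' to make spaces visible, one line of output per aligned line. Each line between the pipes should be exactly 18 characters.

Line 1: ['read', 'spoon', 'open'] (min_width=15, slack=3)
Line 2: ['play', 'bird', 'violin'] (min_width=16, slack=2)
Line 3: ['sound', 'capture'] (min_width=13, slack=5)
Line 4: ['night', 'small', 'rice'] (min_width=16, slack=2)
Line 5: ['on', 'rice', 'two', 'tower'] (min_width=17, slack=1)
Line 6: ['ocean', 'blackboard'] (min_width=16, slack=2)

Answer: |   read spoon open|
|  play bird violin|
|     sound capture|
|  night small rice|
| on rice two tower|
|  ocean blackboard|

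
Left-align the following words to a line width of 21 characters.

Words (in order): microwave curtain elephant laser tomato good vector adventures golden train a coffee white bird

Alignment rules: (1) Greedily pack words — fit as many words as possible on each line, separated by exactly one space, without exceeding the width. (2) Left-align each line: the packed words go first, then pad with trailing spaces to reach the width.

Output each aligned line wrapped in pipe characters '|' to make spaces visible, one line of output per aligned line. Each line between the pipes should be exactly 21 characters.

Answer: |microwave curtain    |
|elephant laser tomato|
|good vector          |
|adventures golden    |
|train a coffee white |
|bird                 |

Derivation:
Line 1: ['microwave', 'curtain'] (min_width=17, slack=4)
Line 2: ['elephant', 'laser', 'tomato'] (min_width=21, slack=0)
Line 3: ['good', 'vector'] (min_width=11, slack=10)
Line 4: ['adventures', 'golden'] (min_width=17, slack=4)
Line 5: ['train', 'a', 'coffee', 'white'] (min_width=20, slack=1)
Line 6: ['bird'] (min_width=4, slack=17)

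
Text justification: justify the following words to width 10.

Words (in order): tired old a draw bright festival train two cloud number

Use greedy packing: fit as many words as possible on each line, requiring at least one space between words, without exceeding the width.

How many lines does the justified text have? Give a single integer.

Line 1: ['tired', 'old'] (min_width=9, slack=1)
Line 2: ['a', 'draw'] (min_width=6, slack=4)
Line 3: ['bright'] (min_width=6, slack=4)
Line 4: ['festival'] (min_width=8, slack=2)
Line 5: ['train', 'two'] (min_width=9, slack=1)
Line 6: ['cloud'] (min_width=5, slack=5)
Line 7: ['number'] (min_width=6, slack=4)
Total lines: 7

Answer: 7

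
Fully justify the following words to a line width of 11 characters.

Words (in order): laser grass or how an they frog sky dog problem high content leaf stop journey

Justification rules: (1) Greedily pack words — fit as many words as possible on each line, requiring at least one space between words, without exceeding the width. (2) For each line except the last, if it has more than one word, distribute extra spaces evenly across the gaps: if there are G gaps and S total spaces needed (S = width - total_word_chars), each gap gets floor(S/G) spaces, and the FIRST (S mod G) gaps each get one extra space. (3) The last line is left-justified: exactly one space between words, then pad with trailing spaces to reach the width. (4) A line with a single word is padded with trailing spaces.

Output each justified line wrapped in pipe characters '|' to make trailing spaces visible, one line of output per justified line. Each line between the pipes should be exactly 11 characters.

Answer: |laser grass|
|or  how  an|
|they   frog|
|sky     dog|
|problem    |
|high       |
|content    |
|leaf   stop|
|journey    |

Derivation:
Line 1: ['laser', 'grass'] (min_width=11, slack=0)
Line 2: ['or', 'how', 'an'] (min_width=9, slack=2)
Line 3: ['they', 'frog'] (min_width=9, slack=2)
Line 4: ['sky', 'dog'] (min_width=7, slack=4)
Line 5: ['problem'] (min_width=7, slack=4)
Line 6: ['high'] (min_width=4, slack=7)
Line 7: ['content'] (min_width=7, slack=4)
Line 8: ['leaf', 'stop'] (min_width=9, slack=2)
Line 9: ['journey'] (min_width=7, slack=4)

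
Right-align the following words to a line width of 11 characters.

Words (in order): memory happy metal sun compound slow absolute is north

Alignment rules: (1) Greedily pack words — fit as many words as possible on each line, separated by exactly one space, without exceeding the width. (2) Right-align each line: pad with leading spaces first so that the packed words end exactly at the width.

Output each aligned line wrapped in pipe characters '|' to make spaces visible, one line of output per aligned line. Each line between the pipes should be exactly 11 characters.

Answer: |     memory|
|happy metal|
|        sun|
|   compound|
|       slow|
|absolute is|
|      north|

Derivation:
Line 1: ['memory'] (min_width=6, slack=5)
Line 2: ['happy', 'metal'] (min_width=11, slack=0)
Line 3: ['sun'] (min_width=3, slack=8)
Line 4: ['compound'] (min_width=8, slack=3)
Line 5: ['slow'] (min_width=4, slack=7)
Line 6: ['absolute', 'is'] (min_width=11, slack=0)
Line 7: ['north'] (min_width=5, slack=6)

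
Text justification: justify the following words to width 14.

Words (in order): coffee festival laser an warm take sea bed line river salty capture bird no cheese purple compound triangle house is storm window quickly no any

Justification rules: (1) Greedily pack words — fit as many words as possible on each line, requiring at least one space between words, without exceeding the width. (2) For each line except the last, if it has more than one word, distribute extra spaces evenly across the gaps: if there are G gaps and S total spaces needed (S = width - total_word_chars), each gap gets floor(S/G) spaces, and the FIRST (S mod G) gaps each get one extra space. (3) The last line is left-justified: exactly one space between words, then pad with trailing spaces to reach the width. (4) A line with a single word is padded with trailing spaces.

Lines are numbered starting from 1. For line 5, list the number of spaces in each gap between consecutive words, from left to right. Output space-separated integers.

Line 1: ['coffee'] (min_width=6, slack=8)
Line 2: ['festival', 'laser'] (min_width=14, slack=0)
Line 3: ['an', 'warm', 'take'] (min_width=12, slack=2)
Line 4: ['sea', 'bed', 'line'] (min_width=12, slack=2)
Line 5: ['river', 'salty'] (min_width=11, slack=3)
Line 6: ['capture', 'bird'] (min_width=12, slack=2)
Line 7: ['no', 'cheese'] (min_width=9, slack=5)
Line 8: ['purple'] (min_width=6, slack=8)
Line 9: ['compound'] (min_width=8, slack=6)
Line 10: ['triangle', 'house'] (min_width=14, slack=0)
Line 11: ['is', 'storm'] (min_width=8, slack=6)
Line 12: ['window', 'quickly'] (min_width=14, slack=0)
Line 13: ['no', 'any'] (min_width=6, slack=8)

Answer: 4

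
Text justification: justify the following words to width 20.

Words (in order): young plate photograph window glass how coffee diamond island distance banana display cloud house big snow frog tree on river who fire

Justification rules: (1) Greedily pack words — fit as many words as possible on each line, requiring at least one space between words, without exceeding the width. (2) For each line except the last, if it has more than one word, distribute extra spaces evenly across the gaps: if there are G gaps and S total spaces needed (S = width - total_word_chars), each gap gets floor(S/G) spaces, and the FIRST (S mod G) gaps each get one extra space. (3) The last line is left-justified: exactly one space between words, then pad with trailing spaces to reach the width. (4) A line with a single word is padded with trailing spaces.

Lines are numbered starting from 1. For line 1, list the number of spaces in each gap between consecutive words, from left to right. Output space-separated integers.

Line 1: ['young', 'plate'] (min_width=11, slack=9)
Line 2: ['photograph', 'window'] (min_width=17, slack=3)
Line 3: ['glass', 'how', 'coffee'] (min_width=16, slack=4)
Line 4: ['diamond', 'island'] (min_width=14, slack=6)
Line 5: ['distance', 'banana'] (min_width=15, slack=5)
Line 6: ['display', 'cloud', 'house'] (min_width=19, slack=1)
Line 7: ['big', 'snow', 'frog', 'tree'] (min_width=18, slack=2)
Line 8: ['on', 'river', 'who', 'fire'] (min_width=17, slack=3)

Answer: 10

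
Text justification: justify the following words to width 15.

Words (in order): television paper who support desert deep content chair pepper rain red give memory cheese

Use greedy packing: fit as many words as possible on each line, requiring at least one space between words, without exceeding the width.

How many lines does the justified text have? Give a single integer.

Line 1: ['television'] (min_width=10, slack=5)
Line 2: ['paper', 'who'] (min_width=9, slack=6)
Line 3: ['support', 'desert'] (min_width=14, slack=1)
Line 4: ['deep', 'content'] (min_width=12, slack=3)
Line 5: ['chair', 'pepper'] (min_width=12, slack=3)
Line 6: ['rain', 'red', 'give'] (min_width=13, slack=2)
Line 7: ['memory', 'cheese'] (min_width=13, slack=2)
Total lines: 7

Answer: 7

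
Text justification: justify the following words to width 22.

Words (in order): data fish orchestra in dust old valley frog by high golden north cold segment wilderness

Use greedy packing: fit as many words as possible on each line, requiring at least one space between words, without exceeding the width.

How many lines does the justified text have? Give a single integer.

Line 1: ['data', 'fish', 'orchestra', 'in'] (min_width=22, slack=0)
Line 2: ['dust', 'old', 'valley', 'frog'] (min_width=20, slack=2)
Line 3: ['by', 'high', 'golden', 'north'] (min_width=20, slack=2)
Line 4: ['cold', 'segment'] (min_width=12, slack=10)
Line 5: ['wilderness'] (min_width=10, slack=12)
Total lines: 5

Answer: 5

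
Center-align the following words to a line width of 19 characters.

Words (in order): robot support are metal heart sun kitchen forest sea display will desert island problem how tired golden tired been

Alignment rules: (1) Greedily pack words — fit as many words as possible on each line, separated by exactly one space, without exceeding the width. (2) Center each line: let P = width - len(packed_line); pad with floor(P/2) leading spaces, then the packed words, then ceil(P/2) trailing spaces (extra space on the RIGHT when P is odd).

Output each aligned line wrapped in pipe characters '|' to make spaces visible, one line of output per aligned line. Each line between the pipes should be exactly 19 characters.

Line 1: ['robot', 'support', 'are'] (min_width=17, slack=2)
Line 2: ['metal', 'heart', 'sun'] (min_width=15, slack=4)
Line 3: ['kitchen', 'forest', 'sea'] (min_width=18, slack=1)
Line 4: ['display', 'will', 'desert'] (min_width=19, slack=0)
Line 5: ['island', 'problem', 'how'] (min_width=18, slack=1)
Line 6: ['tired', 'golden', 'tired'] (min_width=18, slack=1)
Line 7: ['been'] (min_width=4, slack=15)

Answer: | robot support are |
|  metal heart sun  |
|kitchen forest sea |
|display will desert|
|island problem how |
|tired golden tired |
|       been        |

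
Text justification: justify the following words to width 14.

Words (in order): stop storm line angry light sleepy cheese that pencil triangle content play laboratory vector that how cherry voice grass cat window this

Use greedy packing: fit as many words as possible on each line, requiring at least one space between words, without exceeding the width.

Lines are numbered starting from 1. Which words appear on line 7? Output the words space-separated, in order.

Line 1: ['stop', 'storm'] (min_width=10, slack=4)
Line 2: ['line', 'angry'] (min_width=10, slack=4)
Line 3: ['light', 'sleepy'] (min_width=12, slack=2)
Line 4: ['cheese', 'that'] (min_width=11, slack=3)
Line 5: ['pencil'] (min_width=6, slack=8)
Line 6: ['triangle'] (min_width=8, slack=6)
Line 7: ['content', 'play'] (min_width=12, slack=2)
Line 8: ['laboratory'] (min_width=10, slack=4)
Line 9: ['vector', 'that'] (min_width=11, slack=3)
Line 10: ['how', 'cherry'] (min_width=10, slack=4)
Line 11: ['voice', 'grass'] (min_width=11, slack=3)
Line 12: ['cat', 'window'] (min_width=10, slack=4)
Line 13: ['this'] (min_width=4, slack=10)

Answer: content play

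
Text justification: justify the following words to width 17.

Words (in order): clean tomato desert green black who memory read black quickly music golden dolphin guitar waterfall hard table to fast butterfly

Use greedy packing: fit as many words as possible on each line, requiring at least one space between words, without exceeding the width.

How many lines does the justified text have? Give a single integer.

Line 1: ['clean', 'tomato'] (min_width=12, slack=5)
Line 2: ['desert', 'green'] (min_width=12, slack=5)
Line 3: ['black', 'who', 'memory'] (min_width=16, slack=1)
Line 4: ['read', 'black'] (min_width=10, slack=7)
Line 5: ['quickly', 'music'] (min_width=13, slack=4)
Line 6: ['golden', 'dolphin'] (min_width=14, slack=3)
Line 7: ['guitar', 'waterfall'] (min_width=16, slack=1)
Line 8: ['hard', 'table', 'to'] (min_width=13, slack=4)
Line 9: ['fast', 'butterfly'] (min_width=14, slack=3)
Total lines: 9

Answer: 9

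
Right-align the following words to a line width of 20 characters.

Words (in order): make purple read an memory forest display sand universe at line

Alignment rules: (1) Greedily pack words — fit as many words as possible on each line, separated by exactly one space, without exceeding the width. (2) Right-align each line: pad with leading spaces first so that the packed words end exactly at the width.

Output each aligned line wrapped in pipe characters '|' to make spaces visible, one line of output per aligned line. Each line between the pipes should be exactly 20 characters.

Line 1: ['make', 'purple', 'read', 'an'] (min_width=19, slack=1)
Line 2: ['memory', 'forest'] (min_width=13, slack=7)
Line 3: ['display', 'sand'] (min_width=12, slack=8)
Line 4: ['universe', 'at', 'line'] (min_width=16, slack=4)

Answer: | make purple read an|
|       memory forest|
|        display sand|
|    universe at line|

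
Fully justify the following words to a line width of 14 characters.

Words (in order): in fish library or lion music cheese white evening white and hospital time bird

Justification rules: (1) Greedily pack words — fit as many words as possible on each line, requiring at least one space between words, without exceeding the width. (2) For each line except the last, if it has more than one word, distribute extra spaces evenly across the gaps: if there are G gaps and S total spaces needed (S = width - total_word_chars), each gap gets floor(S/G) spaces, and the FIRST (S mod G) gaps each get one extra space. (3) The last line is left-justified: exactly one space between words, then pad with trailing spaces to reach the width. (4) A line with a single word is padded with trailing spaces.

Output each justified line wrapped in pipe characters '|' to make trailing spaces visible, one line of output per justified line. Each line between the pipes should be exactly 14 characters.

Answer: |in        fish|
|library     or|
|lion     music|
|cheese   white|
|evening  white|
|and   hospital|
|time bird     |

Derivation:
Line 1: ['in', 'fish'] (min_width=7, slack=7)
Line 2: ['library', 'or'] (min_width=10, slack=4)
Line 3: ['lion', 'music'] (min_width=10, slack=4)
Line 4: ['cheese', 'white'] (min_width=12, slack=2)
Line 5: ['evening', 'white'] (min_width=13, slack=1)
Line 6: ['and', 'hospital'] (min_width=12, slack=2)
Line 7: ['time', 'bird'] (min_width=9, slack=5)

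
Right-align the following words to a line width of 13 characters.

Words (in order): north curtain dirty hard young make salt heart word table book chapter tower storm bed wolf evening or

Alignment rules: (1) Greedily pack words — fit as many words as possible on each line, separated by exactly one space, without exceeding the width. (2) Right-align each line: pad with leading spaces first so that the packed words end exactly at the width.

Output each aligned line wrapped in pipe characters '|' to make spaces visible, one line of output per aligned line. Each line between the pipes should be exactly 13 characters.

Line 1: ['north', 'curtain'] (min_width=13, slack=0)
Line 2: ['dirty', 'hard'] (min_width=10, slack=3)
Line 3: ['young', 'make'] (min_width=10, slack=3)
Line 4: ['salt', 'heart'] (min_width=10, slack=3)
Line 5: ['word', 'table'] (min_width=10, slack=3)
Line 6: ['book', 'chapter'] (min_width=12, slack=1)
Line 7: ['tower', 'storm'] (min_width=11, slack=2)
Line 8: ['bed', 'wolf'] (min_width=8, slack=5)
Line 9: ['evening', 'or'] (min_width=10, slack=3)

Answer: |north curtain|
|   dirty hard|
|   young make|
|   salt heart|
|   word table|
| book chapter|
|  tower storm|
|     bed wolf|
|   evening or|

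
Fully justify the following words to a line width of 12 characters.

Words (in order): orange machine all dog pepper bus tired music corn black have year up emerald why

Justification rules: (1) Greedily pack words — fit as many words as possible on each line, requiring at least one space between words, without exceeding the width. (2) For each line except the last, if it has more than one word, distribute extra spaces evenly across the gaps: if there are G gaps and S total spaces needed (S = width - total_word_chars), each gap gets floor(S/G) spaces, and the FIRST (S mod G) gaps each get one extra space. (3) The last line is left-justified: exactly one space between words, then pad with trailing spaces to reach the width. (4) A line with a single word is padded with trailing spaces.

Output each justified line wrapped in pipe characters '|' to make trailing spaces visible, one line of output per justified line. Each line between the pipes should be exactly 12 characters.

Answer: |orange      |
|machine  all|
|dog   pepper|
|bus    tired|
|music   corn|
|black   have|
|year      up|
|emerald why |

Derivation:
Line 1: ['orange'] (min_width=6, slack=6)
Line 2: ['machine', 'all'] (min_width=11, slack=1)
Line 3: ['dog', 'pepper'] (min_width=10, slack=2)
Line 4: ['bus', 'tired'] (min_width=9, slack=3)
Line 5: ['music', 'corn'] (min_width=10, slack=2)
Line 6: ['black', 'have'] (min_width=10, slack=2)
Line 7: ['year', 'up'] (min_width=7, slack=5)
Line 8: ['emerald', 'why'] (min_width=11, slack=1)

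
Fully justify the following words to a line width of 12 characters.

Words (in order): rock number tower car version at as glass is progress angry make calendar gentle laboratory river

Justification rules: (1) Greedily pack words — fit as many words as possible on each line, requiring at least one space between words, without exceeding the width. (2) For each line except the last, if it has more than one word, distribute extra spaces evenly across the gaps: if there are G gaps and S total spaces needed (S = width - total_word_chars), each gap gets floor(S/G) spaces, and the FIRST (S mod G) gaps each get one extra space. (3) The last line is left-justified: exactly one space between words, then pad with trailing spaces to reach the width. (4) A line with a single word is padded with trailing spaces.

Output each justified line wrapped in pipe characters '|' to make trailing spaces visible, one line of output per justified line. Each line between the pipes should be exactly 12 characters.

Line 1: ['rock', 'number'] (min_width=11, slack=1)
Line 2: ['tower', 'car'] (min_width=9, slack=3)
Line 3: ['version', 'at'] (min_width=10, slack=2)
Line 4: ['as', 'glass', 'is'] (min_width=11, slack=1)
Line 5: ['progress'] (min_width=8, slack=4)
Line 6: ['angry', 'make'] (min_width=10, slack=2)
Line 7: ['calendar'] (min_width=8, slack=4)
Line 8: ['gentle'] (min_width=6, slack=6)
Line 9: ['laboratory'] (min_width=10, slack=2)
Line 10: ['river'] (min_width=5, slack=7)

Answer: |rock  number|
|tower    car|
|version   at|
|as  glass is|
|progress    |
|angry   make|
|calendar    |
|gentle      |
|laboratory  |
|river       |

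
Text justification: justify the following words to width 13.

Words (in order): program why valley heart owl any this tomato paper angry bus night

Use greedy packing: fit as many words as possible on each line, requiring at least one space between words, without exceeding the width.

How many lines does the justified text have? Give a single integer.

Line 1: ['program', 'why'] (min_width=11, slack=2)
Line 2: ['valley', 'heart'] (min_width=12, slack=1)
Line 3: ['owl', 'any', 'this'] (min_width=12, slack=1)
Line 4: ['tomato', 'paper'] (min_width=12, slack=1)
Line 5: ['angry', 'bus'] (min_width=9, slack=4)
Line 6: ['night'] (min_width=5, slack=8)
Total lines: 6

Answer: 6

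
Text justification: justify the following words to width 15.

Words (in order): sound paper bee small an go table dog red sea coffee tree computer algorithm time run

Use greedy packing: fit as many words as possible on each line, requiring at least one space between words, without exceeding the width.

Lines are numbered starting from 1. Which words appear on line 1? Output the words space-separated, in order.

Answer: sound paper bee

Derivation:
Line 1: ['sound', 'paper', 'bee'] (min_width=15, slack=0)
Line 2: ['small', 'an', 'go'] (min_width=11, slack=4)
Line 3: ['table', 'dog', 'red'] (min_width=13, slack=2)
Line 4: ['sea', 'coffee', 'tree'] (min_width=15, slack=0)
Line 5: ['computer'] (min_width=8, slack=7)
Line 6: ['algorithm', 'time'] (min_width=14, slack=1)
Line 7: ['run'] (min_width=3, slack=12)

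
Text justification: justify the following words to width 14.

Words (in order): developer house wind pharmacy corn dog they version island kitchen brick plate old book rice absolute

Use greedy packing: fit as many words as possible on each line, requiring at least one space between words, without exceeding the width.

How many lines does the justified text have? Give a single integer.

Line 1: ['developer'] (min_width=9, slack=5)
Line 2: ['house', 'wind'] (min_width=10, slack=4)
Line 3: ['pharmacy', 'corn'] (min_width=13, slack=1)
Line 4: ['dog', 'they'] (min_width=8, slack=6)
Line 5: ['version', 'island'] (min_width=14, slack=0)
Line 6: ['kitchen', 'brick'] (min_width=13, slack=1)
Line 7: ['plate', 'old', 'book'] (min_width=14, slack=0)
Line 8: ['rice', 'absolute'] (min_width=13, slack=1)
Total lines: 8

Answer: 8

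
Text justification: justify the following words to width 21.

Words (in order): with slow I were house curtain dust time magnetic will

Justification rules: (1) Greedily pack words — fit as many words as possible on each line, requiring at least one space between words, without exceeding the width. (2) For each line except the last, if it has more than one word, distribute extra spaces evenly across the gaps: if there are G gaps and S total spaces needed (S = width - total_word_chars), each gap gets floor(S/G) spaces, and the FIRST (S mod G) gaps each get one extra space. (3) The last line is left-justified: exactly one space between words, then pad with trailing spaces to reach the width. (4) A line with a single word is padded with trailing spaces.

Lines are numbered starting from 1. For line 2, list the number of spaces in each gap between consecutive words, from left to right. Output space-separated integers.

Answer: 3 2

Derivation:
Line 1: ['with', 'slow', 'I', 'were'] (min_width=16, slack=5)
Line 2: ['house', 'curtain', 'dust'] (min_width=18, slack=3)
Line 3: ['time', 'magnetic', 'will'] (min_width=18, slack=3)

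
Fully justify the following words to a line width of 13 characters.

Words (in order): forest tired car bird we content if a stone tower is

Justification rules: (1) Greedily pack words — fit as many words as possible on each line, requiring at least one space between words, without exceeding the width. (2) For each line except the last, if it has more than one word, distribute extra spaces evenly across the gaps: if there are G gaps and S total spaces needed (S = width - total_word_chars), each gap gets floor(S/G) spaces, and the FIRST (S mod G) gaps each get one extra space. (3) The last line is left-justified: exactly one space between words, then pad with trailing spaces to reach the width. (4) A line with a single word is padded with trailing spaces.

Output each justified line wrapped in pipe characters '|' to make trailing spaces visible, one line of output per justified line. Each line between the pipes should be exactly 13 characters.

Line 1: ['forest', 'tired'] (min_width=12, slack=1)
Line 2: ['car', 'bird', 'we'] (min_width=11, slack=2)
Line 3: ['content', 'if', 'a'] (min_width=12, slack=1)
Line 4: ['stone', 'tower'] (min_width=11, slack=2)
Line 5: ['is'] (min_width=2, slack=11)

Answer: |forest  tired|
|car  bird  we|
|content  if a|
|stone   tower|
|is           |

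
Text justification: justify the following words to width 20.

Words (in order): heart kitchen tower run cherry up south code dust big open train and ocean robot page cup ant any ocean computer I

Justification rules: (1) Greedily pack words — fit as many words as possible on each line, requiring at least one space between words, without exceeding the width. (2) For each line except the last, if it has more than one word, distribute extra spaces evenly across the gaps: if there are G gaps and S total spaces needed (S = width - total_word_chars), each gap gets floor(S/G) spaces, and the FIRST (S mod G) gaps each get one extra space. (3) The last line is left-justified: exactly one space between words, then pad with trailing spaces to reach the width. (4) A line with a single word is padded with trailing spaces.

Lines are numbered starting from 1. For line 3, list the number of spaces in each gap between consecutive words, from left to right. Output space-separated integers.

Answer: 2 2 1

Derivation:
Line 1: ['heart', 'kitchen', 'tower'] (min_width=19, slack=1)
Line 2: ['run', 'cherry', 'up', 'south'] (min_width=19, slack=1)
Line 3: ['code', 'dust', 'big', 'open'] (min_width=18, slack=2)
Line 4: ['train', 'and', 'ocean'] (min_width=15, slack=5)
Line 5: ['robot', 'page', 'cup', 'ant'] (min_width=18, slack=2)
Line 6: ['any', 'ocean', 'computer', 'I'] (min_width=20, slack=0)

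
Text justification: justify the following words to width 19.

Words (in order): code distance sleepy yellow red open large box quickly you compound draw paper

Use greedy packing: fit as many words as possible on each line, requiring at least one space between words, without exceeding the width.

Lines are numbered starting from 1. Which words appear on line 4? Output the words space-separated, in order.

Line 1: ['code', 'distance'] (min_width=13, slack=6)
Line 2: ['sleepy', 'yellow', 'red'] (min_width=17, slack=2)
Line 3: ['open', 'large', 'box'] (min_width=14, slack=5)
Line 4: ['quickly', 'you'] (min_width=11, slack=8)
Line 5: ['compound', 'draw', 'paper'] (min_width=19, slack=0)

Answer: quickly you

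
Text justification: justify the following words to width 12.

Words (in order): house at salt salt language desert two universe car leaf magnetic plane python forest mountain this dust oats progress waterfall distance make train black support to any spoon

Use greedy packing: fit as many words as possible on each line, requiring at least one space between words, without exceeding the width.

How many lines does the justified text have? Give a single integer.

Line 1: ['house', 'at'] (min_width=8, slack=4)
Line 2: ['salt', 'salt'] (min_width=9, slack=3)
Line 3: ['language'] (min_width=8, slack=4)
Line 4: ['desert', 'two'] (min_width=10, slack=2)
Line 5: ['universe', 'car'] (min_width=12, slack=0)
Line 6: ['leaf'] (min_width=4, slack=8)
Line 7: ['magnetic'] (min_width=8, slack=4)
Line 8: ['plane', 'python'] (min_width=12, slack=0)
Line 9: ['forest'] (min_width=6, slack=6)
Line 10: ['mountain'] (min_width=8, slack=4)
Line 11: ['this', 'dust'] (min_width=9, slack=3)
Line 12: ['oats'] (min_width=4, slack=8)
Line 13: ['progress'] (min_width=8, slack=4)
Line 14: ['waterfall'] (min_width=9, slack=3)
Line 15: ['distance'] (min_width=8, slack=4)
Line 16: ['make', 'train'] (min_width=10, slack=2)
Line 17: ['black'] (min_width=5, slack=7)
Line 18: ['support', 'to'] (min_width=10, slack=2)
Line 19: ['any', 'spoon'] (min_width=9, slack=3)
Total lines: 19

Answer: 19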